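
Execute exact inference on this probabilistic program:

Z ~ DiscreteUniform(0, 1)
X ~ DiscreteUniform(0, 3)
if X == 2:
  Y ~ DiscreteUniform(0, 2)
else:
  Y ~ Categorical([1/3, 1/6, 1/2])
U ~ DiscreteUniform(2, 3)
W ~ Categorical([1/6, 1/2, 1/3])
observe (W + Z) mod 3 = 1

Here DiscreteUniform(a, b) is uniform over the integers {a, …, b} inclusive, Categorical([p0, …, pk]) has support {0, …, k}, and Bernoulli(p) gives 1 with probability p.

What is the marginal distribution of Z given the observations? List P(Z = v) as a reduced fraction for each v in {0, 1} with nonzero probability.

P(Z=0) = 3/4, P(Z=1) = 1/4

Enumerate traces; 48 have nonzero weight after conditioning:
  (Z=0, X=0, Y=0, U=2, W=1) weight 1/96
  (Z=0, X=0, Y=0, U=3, W=1) weight 1/96
  (Z=0, X=0, Y=1, U=2, W=1) weight 1/192
  (Z=0, X=0, Y=1, U=3, W=1) weight 1/192
  (Z=0, X=0, Y=2, U=2, W=1) weight 1/64
  (Z=0, X=0, Y=2, U=3, W=1) weight 1/64
  (Z=0, X=1, Y=0, U=2, W=1) weight 1/96
  (Z=0, X=1, Y=0, U=3, W=1) weight 1/96
  (Z=1, X=0, Y=0, U=2, W=0) weight 1/288
  … 39 more
Group by Z:
  weight(Z=0) = 1/4
  weight(Z=1) = 1/12
Total weight = 1/4 + 1/12 = 1/3
P(Z=0 | obs) = 1/4 / 1/3 = 3/4
P(Z=1 | obs) = 1/12 / 1/3 = 1/4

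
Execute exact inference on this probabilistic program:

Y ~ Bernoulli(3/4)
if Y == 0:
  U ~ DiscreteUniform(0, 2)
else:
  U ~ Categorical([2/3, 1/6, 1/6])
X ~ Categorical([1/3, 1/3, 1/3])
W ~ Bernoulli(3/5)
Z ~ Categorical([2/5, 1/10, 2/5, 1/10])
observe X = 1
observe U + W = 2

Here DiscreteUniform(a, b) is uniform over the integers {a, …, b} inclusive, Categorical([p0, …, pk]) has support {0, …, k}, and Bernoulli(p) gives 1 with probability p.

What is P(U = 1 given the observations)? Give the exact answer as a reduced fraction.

P(U = 1 | obs) = 3/5

Enumerate traces; 16 have nonzero weight after conditioning:
  (Y=0, U=1, X=1, W=1, Z=0) weight 1/150
  (Y=0, U=1, X=1, W=1, Z=1) weight 1/600
  (Y=0, U=1, X=1, W=1, Z=2) weight 1/150
  (Y=0, U=1, X=1, W=1, Z=3) weight 1/600
  (Y=0, U=2, X=1, W=0, Z=0) weight 1/225
  (Y=0, U=2, X=1, W=0, Z=1) weight 1/900
  (Y=0, U=2, X=1, W=0, Z=2) weight 1/225
  (Y=0, U=2, X=1, W=0, Z=3) weight 1/900
  … 8 more
Group by U:
  weight(U=1) = 1/24
  weight(U=2) = 1/36
Total weight = 1/24 + 1/36 = 5/72
P(U=1 | obs) = 1/24 / 5/72 = 3/5
P(U=2 | obs) = 1/36 / 5/72 = 2/5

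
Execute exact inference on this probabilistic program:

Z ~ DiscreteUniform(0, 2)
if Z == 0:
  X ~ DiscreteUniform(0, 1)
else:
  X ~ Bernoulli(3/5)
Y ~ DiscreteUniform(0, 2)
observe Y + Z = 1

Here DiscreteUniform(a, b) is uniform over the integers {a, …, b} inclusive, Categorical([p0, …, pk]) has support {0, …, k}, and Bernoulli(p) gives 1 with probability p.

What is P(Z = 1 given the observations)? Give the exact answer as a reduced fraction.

Enumerate traces; 4 have nonzero weight after conditioning:
  (Z=0, X=0, Y=1) weight 1/18
  (Z=0, X=1, Y=1) weight 1/18
  (Z=1, X=0, Y=0) weight 2/45
  (Z=1, X=1, Y=0) weight 1/15
Group by Z:
  weight(Z=0) = 1/9
  weight(Z=1) = 1/9
Total weight = 1/9 + 1/9 = 2/9
P(Z=0 | obs) = 1/9 / 2/9 = 1/2
P(Z=1 | obs) = 1/9 / 2/9 = 1/2

P(Z = 1 | obs) = 1/2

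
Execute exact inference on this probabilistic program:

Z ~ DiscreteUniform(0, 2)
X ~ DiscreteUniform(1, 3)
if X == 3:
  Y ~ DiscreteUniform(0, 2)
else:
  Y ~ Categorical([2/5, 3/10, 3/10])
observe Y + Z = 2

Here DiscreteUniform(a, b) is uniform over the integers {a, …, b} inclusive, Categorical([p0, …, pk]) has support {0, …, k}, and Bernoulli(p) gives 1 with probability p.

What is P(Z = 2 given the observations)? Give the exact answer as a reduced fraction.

Enumerate traces; 9 have nonzero weight after conditioning:
  (Z=0, X=1, Y=2) weight 1/30
  (Z=0, X=2, Y=2) weight 1/30
  (Z=0, X=3, Y=2) weight 1/27
  (Z=1, X=1, Y=1) weight 1/30
  (Z=1, X=2, Y=1) weight 1/30
  (Z=1, X=3, Y=1) weight 1/27
  (Z=2, X=1, Y=0) weight 2/45
  (Z=2, X=2, Y=0) weight 2/45
  … 1 more
Group by Z:
  weight(Z=0) = 14/135
  weight(Z=1) = 14/135
  weight(Z=2) = 17/135
Total weight = 14/135 + 14/135 + 17/135 = 1/3
P(Z=0 | obs) = 14/135 / 1/3 = 14/45
P(Z=1 | obs) = 14/135 / 1/3 = 14/45
P(Z=2 | obs) = 17/135 / 1/3 = 17/45

P(Z = 2 | obs) = 17/45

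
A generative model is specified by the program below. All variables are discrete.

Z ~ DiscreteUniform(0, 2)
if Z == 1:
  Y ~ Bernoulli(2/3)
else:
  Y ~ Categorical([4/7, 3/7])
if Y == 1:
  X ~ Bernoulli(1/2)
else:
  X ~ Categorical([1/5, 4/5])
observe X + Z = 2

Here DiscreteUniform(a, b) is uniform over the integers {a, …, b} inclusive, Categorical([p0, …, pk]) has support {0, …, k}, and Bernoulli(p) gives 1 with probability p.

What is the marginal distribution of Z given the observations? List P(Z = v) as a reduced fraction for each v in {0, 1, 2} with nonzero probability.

P(Z=1) = 42/65, P(Z=2) = 23/65

Enumerate traces; 4 have nonzero weight after conditioning:
  (Z=1, Y=0, X=1) weight 4/45
  (Z=1, Y=1, X=1) weight 1/9
  (Z=2, Y=0, X=0) weight 4/105
  (Z=2, Y=1, X=0) weight 1/14
Group by Z:
  weight(Z=1) = 1/5
  weight(Z=2) = 23/210
Total weight = 1/5 + 23/210 = 13/42
P(Z=1 | obs) = 1/5 / 13/42 = 42/65
P(Z=2 | obs) = 23/210 / 13/42 = 23/65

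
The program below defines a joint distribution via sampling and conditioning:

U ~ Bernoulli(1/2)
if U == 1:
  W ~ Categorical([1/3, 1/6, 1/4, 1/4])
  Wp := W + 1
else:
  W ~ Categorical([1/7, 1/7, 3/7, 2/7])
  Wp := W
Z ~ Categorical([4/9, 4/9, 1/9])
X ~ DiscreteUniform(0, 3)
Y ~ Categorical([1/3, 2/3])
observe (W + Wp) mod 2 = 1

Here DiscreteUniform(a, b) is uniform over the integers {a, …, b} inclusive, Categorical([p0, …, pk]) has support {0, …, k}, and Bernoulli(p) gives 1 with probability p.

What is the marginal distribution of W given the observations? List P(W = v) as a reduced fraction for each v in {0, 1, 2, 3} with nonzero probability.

Enumerate traces; 96 have nonzero weight after conditioning:
  (U=1, W=0, Z=0, X=0, Y=0) weight 1/162
  (U=1, W=0, Z=0, X=0, Y=1) weight 1/81
  (U=1, W=0, Z=0, X=1, Y=0) weight 1/162
  (U=1, W=0, Z=0, X=1, Y=1) weight 1/81
  (U=1, W=0, Z=0, X=2, Y=0) weight 1/162
  (U=1, W=0, Z=0, X=2, Y=1) weight 1/81
  (U=1, W=0, Z=0, X=3, Y=0) weight 1/162
  (U=1, W=0, Z=0, X=3, Y=1) weight 1/81
  (U=1, W=1, Z=0, X=0, Y=0) weight 1/324
  (U=1, W=2, Z=0, X=0, Y=0) weight 1/216
  … 86 more
Group by W:
  weight(W=0) = 1/6
  weight(W=1) = 1/12
  weight(W=2) = 1/8
  weight(W=3) = 1/8
Total weight = 1/6 + 1/12 + 1/8 + 1/8 = 1/2
P(W=0 | obs) = 1/6 / 1/2 = 1/3
P(W=1 | obs) = 1/12 / 1/2 = 1/6
P(W=2 | obs) = 1/8 / 1/2 = 1/4
P(W=3 | obs) = 1/8 / 1/2 = 1/4

P(W=0) = 1/3, P(W=1) = 1/6, P(W=2) = 1/4, P(W=3) = 1/4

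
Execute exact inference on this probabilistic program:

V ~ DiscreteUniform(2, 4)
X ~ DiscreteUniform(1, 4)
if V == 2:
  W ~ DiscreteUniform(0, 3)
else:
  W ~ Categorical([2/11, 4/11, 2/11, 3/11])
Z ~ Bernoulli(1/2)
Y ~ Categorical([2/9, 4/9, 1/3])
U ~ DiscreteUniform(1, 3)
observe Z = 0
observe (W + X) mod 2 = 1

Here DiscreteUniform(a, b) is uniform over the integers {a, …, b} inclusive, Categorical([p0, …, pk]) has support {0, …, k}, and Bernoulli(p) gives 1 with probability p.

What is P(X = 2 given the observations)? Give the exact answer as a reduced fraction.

P(X = 2 | obs) = 13/44

Enumerate traces; 216 have nonzero weight after conditioning:
  (V=2, X=1, W=0, Z=0, Y=0, U=1) weight 1/1296
  (V=2, X=1, W=0, Z=0, Y=0, U=2) weight 1/1296
  (V=2, X=1, W=0, Z=0, Y=0, U=3) weight 1/1296
  (V=2, X=1, W=0, Z=0, Y=1, U=1) weight 1/648
  (V=2, X=1, W=0, Z=0, Y=1, U=2) weight 1/648
  (V=2, X=1, W=0, Z=0, Y=1, U=3) weight 1/648
  (V=2, X=1, W=0, Z=0, Y=2, U=1) weight 1/864
  (V=2, X=1, W=0, Z=0, Y=2, U=2) weight 1/864
  (V=2, X=2, W=1, Z=0, Y=0, U=1) weight 1/1296
  (V=2, X=3, W=0, Z=0, Y=0, U=1) weight 1/1296
  … 206 more
Group by X:
  weight(X=1) = 9/176
  weight(X=2) = 13/176
  weight(X=3) = 9/176
  weight(X=4) = 13/176
Total weight = 9/176 + 13/176 + 9/176 + 13/176 = 1/4
P(X=1 | obs) = 9/176 / 1/4 = 9/44
P(X=2 | obs) = 13/176 / 1/4 = 13/44
P(X=3 | obs) = 9/176 / 1/4 = 9/44
P(X=4 | obs) = 13/176 / 1/4 = 13/44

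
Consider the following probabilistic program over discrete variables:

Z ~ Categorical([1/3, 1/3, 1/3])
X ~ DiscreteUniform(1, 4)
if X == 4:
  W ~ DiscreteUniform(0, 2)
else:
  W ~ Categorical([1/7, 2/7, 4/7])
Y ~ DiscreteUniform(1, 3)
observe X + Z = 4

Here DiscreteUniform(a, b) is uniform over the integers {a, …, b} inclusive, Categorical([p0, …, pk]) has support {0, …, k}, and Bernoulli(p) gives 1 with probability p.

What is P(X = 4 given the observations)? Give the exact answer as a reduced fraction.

P(X = 4 | obs) = 1/3

Enumerate traces; 27 have nonzero weight after conditioning:
  (Z=0, X=4, W=0, Y=1) weight 1/108
  (Z=0, X=4, W=0, Y=2) weight 1/108
  (Z=0, X=4, W=0, Y=3) weight 1/108
  (Z=0, X=4, W=1, Y=1) weight 1/108
  (Z=0, X=4, W=1, Y=2) weight 1/108
  (Z=0, X=4, W=1, Y=3) weight 1/108
  (Z=0, X=4, W=2, Y=1) weight 1/108
  (Z=0, X=4, W=2, Y=2) weight 1/108
  (Z=1, X=3, W=0, Y=1) weight 1/252
  (Z=2, X=2, W=0, Y=1) weight 1/252
  … 17 more
Group by X:
  weight(X=2) = 1/12
  weight(X=3) = 1/12
  weight(X=4) = 1/12
Total weight = 1/12 + 1/12 + 1/12 = 1/4
P(X=2 | obs) = 1/12 / 1/4 = 1/3
P(X=3 | obs) = 1/12 / 1/4 = 1/3
P(X=4 | obs) = 1/12 / 1/4 = 1/3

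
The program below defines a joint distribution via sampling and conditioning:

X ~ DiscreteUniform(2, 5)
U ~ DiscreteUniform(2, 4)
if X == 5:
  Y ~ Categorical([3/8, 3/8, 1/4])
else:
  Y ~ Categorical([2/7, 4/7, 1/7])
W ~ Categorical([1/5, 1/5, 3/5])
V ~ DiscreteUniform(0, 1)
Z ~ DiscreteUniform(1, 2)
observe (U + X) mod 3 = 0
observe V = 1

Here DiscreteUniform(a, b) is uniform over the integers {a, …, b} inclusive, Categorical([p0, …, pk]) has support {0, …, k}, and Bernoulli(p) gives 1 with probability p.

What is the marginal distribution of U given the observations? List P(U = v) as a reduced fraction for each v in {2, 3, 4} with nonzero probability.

Enumerate traces; 72 have nonzero weight after conditioning:
  (X=2, U=4, Y=0, W=0, V=1, Z=1) weight 1/840
  (X=2, U=4, Y=0, W=0, V=1, Z=2) weight 1/840
  (X=2, U=4, Y=0, W=1, V=1, Z=1) weight 1/840
  (X=2, U=4, Y=0, W=1, V=1, Z=2) weight 1/840
  (X=2, U=4, Y=0, W=2, V=1, Z=1) weight 1/280
  (X=2, U=4, Y=0, W=2, V=1, Z=2) weight 1/280
  (X=2, U=4, Y=1, W=0, V=1, Z=1) weight 1/420
  (X=2, U=4, Y=1, W=0, V=1, Z=2) weight 1/420
  (X=3, U=3, Y=0, W=0, V=1, Z=1) weight 1/840
  (X=4, U=2, Y=0, W=0, V=1, Z=1) weight 1/840
  … 62 more
Group by U:
  weight(U=2) = 1/24
  weight(U=3) = 1/24
  weight(U=4) = 1/12
Total weight = 1/24 + 1/24 + 1/12 = 1/6
P(U=2 | obs) = 1/24 / 1/6 = 1/4
P(U=3 | obs) = 1/24 / 1/6 = 1/4
P(U=4 | obs) = 1/12 / 1/6 = 1/2

P(U=2) = 1/4, P(U=3) = 1/4, P(U=4) = 1/2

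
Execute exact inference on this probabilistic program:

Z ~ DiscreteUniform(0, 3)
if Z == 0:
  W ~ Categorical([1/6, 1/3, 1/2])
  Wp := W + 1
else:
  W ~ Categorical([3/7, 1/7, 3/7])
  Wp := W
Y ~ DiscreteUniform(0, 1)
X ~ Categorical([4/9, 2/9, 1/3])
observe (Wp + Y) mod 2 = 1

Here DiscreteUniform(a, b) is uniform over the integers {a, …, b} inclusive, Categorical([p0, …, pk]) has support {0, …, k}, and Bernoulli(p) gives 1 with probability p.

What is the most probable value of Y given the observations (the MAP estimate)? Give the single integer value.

Enumerate traces; 36 have nonzero weight after conditioning:
  (Z=0, W=0, Y=0, X=0) weight 1/108
  (Z=0, W=0, Y=0, X=1) weight 1/216
  (Z=0, W=0, Y=0, X=2) weight 1/144
  (Z=0, W=1, Y=1, X=0) weight 1/54
  (Z=0, W=1, Y=1, X=1) weight 1/108
  (Z=0, W=1, Y=1, X=2) weight 1/72
  (Z=0, W=2, Y=0, X=0) weight 1/36
  (Z=0, W=2, Y=0, X=1) weight 1/72
  … 28 more
Group by Y:
  weight(Y=0) = 23/168
  weight(Y=1) = 61/168
Total weight = 23/168 + 61/168 = 1/2
P(Y=0 | obs) = 23/168 / 1/2 = 23/84
P(Y=1 | obs) = 61/168 / 1/2 = 61/84
argmax = 1

argmax_v P(Y = v | obs) = 1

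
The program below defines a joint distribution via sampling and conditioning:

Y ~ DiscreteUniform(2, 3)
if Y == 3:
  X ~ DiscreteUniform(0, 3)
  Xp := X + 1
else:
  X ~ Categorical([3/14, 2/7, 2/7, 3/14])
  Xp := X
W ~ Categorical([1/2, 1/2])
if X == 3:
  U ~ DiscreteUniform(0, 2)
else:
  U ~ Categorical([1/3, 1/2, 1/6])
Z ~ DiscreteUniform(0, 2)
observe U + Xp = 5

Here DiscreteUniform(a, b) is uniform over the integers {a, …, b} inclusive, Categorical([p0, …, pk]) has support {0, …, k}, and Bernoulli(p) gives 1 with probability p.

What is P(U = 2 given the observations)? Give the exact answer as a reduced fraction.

Enumerate traces; 18 have nonzero weight after conditioning:
  (Y=2, X=3, W=0, U=2, Z=0) weight 1/168
  (Y=2, X=3, W=0, U=2, Z=1) weight 1/168
  (Y=2, X=3, W=0, U=2, Z=2) weight 1/168
  (Y=2, X=3, W=1, U=2, Z=0) weight 1/168
  (Y=2, X=3, W=1, U=2, Z=1) weight 1/168
  (Y=2, X=3, W=1, U=2, Z=2) weight 1/168
  (Y=3, X=2, W=0, U=2, Z=0) weight 1/288
  (Y=3, X=2, W=0, U=2, Z=1) weight 1/288
  (Y=3, X=3, W=0, U=1, Z=0) weight 1/144
  … 9 more
Group by U:
  weight(U=1) = 1/24
  weight(U=2) = 19/336
Total weight = 1/24 + 19/336 = 11/112
P(U=1 | obs) = 1/24 / 11/112 = 14/33
P(U=2 | obs) = 19/336 / 11/112 = 19/33

P(U = 2 | obs) = 19/33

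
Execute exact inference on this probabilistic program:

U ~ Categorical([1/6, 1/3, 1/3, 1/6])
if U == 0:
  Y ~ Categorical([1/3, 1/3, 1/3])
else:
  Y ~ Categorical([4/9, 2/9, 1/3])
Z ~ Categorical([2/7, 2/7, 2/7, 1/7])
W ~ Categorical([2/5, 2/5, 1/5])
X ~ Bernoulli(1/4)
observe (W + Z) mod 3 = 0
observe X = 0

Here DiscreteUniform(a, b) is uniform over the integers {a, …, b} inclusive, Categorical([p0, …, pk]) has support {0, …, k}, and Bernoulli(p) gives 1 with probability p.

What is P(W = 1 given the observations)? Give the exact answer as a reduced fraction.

Enumerate traces; 48 have nonzero weight after conditioning:
  (U=0, Y=0, Z=0, W=0, X=0) weight 1/210
  (U=0, Y=0, Z=1, W=2, X=0) weight 1/420
  (U=0, Y=0, Z=2, W=1, X=0) weight 1/210
  (U=0, Y=0, Z=3, W=0, X=0) weight 1/420
  (U=0, Y=1, Z=0, W=0, X=0) weight 1/210
  (U=0, Y=1, Z=1, W=2, X=0) weight 1/420
  (U=0, Y=1, Z=2, W=1, X=0) weight 1/210
  (U=0, Y=1, Z=3, W=0, X=0) weight 1/420
  … 40 more
Group by W:
  weight(W=0) = 9/70
  weight(W=1) = 3/35
  weight(W=2) = 3/70
Total weight = 9/70 + 3/35 + 3/70 = 9/35
P(W=0 | obs) = 9/70 / 9/35 = 1/2
P(W=1 | obs) = 3/35 / 9/35 = 1/3
P(W=2 | obs) = 3/70 / 9/35 = 1/6

P(W = 1 | obs) = 1/3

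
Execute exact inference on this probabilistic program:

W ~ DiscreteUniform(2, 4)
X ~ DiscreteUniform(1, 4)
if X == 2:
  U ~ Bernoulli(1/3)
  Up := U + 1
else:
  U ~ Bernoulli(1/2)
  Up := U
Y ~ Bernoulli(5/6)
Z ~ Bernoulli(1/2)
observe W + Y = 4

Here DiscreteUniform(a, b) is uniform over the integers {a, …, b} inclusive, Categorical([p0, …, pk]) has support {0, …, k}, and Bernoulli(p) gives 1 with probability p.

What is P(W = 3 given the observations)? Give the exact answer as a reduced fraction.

Enumerate traces; 32 have nonzero weight after conditioning:
  (W=3, X=1, U=0, Y=1, Z=0) weight 5/288
  (W=3, X=1, U=0, Y=1, Z=1) weight 5/288
  (W=3, X=1, U=1, Y=1, Z=0) weight 5/288
  (W=3, X=1, U=1, Y=1, Z=1) weight 5/288
  (W=3, X=2, U=0, Y=1, Z=0) weight 5/216
  (W=3, X=2, U=0, Y=1, Z=1) weight 5/216
  (W=3, X=2, U=1, Y=1, Z=0) weight 5/432
  (W=3, X=2, U=1, Y=1, Z=1) weight 5/432
  (W=4, X=1, U=0, Y=0, Z=0) weight 1/288
  … 23 more
Group by W:
  weight(W=3) = 5/18
  weight(W=4) = 1/18
Total weight = 5/18 + 1/18 = 1/3
P(W=3 | obs) = 5/18 / 1/3 = 5/6
P(W=4 | obs) = 1/18 / 1/3 = 1/6

P(W = 3 | obs) = 5/6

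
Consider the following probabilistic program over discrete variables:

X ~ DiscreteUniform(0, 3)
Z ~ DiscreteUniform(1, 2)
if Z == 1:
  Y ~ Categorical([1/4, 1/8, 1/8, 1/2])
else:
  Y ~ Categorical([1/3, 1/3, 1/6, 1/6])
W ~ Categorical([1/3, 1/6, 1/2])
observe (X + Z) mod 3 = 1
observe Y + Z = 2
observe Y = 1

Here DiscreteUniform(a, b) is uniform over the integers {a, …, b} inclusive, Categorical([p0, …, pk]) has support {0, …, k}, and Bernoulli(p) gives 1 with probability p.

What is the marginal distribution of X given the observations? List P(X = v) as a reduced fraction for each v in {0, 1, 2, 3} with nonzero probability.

Enumerate traces; 6 have nonzero weight after conditioning:
  (X=0, Z=1, Y=1, W=0) weight 1/192
  (X=0, Z=1, Y=1, W=1) weight 1/384
  (X=0, Z=1, Y=1, W=2) weight 1/128
  (X=3, Z=1, Y=1, W=0) weight 1/192
  (X=3, Z=1, Y=1, W=1) weight 1/384
  (X=3, Z=1, Y=1, W=2) weight 1/128
Group by X:
  weight(X=0) = 1/64
  weight(X=3) = 1/64
Total weight = 1/64 + 1/64 = 1/32
P(X=0 | obs) = 1/64 / 1/32 = 1/2
P(X=3 | obs) = 1/64 / 1/32 = 1/2

P(X=0) = 1/2, P(X=3) = 1/2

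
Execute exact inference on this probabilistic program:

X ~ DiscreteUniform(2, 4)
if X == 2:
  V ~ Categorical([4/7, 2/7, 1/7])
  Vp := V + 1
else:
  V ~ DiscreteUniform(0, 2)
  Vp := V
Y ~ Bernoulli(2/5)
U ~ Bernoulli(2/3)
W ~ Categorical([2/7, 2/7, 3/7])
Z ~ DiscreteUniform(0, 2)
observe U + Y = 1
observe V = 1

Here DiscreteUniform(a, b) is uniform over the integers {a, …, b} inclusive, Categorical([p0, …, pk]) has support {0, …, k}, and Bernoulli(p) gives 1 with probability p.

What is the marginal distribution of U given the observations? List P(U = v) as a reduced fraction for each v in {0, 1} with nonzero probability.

Enumerate traces; 54 have nonzero weight after conditioning:
  (X=2, V=1, Y=0, U=1, W=0, Z=0) weight 8/2205
  (X=2, V=1, Y=0, U=1, W=0, Z=1) weight 8/2205
  (X=2, V=1, Y=0, U=1, W=0, Z=2) weight 8/2205
  (X=2, V=1, Y=0, U=1, W=1, Z=0) weight 8/2205
  (X=2, V=1, Y=0, U=1, W=1, Z=1) weight 8/2205
  (X=2, V=1, Y=0, U=1, W=1, Z=2) weight 8/2205
  (X=2, V=1, Y=0, U=1, W=2, Z=0) weight 4/735
  (X=2, V=1, Y=0, U=1, W=2, Z=1) weight 4/735
  (X=2, V=1, Y=1, U=0, W=0, Z=0) weight 8/6615
  … 45 more
Group by U:
  weight(U=0) = 8/189
  weight(U=1) = 8/63
Total weight = 8/189 + 8/63 = 32/189
P(U=0 | obs) = 8/189 / 32/189 = 1/4
P(U=1 | obs) = 8/63 / 32/189 = 3/4

P(U=0) = 1/4, P(U=1) = 3/4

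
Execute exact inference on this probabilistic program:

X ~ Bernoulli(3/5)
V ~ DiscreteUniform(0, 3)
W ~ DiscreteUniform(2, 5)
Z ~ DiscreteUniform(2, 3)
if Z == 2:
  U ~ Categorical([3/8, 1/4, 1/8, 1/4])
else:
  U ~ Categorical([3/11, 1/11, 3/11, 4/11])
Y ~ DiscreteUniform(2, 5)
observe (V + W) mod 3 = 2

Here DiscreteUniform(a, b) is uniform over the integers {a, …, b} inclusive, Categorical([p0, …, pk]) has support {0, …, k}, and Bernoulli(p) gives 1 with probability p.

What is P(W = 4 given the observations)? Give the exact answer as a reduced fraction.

P(W = 4 | obs) = 1/6

Enumerate traces; 384 have nonzero weight after conditioning:
  (X=0, V=0, W=2, Z=2, U=0, Y=2) weight 3/2560
  (X=0, V=0, W=2, Z=2, U=0, Y=3) weight 3/2560
  (X=0, V=0, W=2, Z=2, U=0, Y=4) weight 3/2560
  (X=0, V=0, W=2, Z=2, U=0, Y=5) weight 3/2560
  (X=0, V=0, W=2, Z=2, U=1, Y=2) weight 1/1280
  (X=0, V=0, W=2, Z=2, U=1, Y=3) weight 1/1280
  (X=0, V=0, W=2, Z=2, U=1, Y=4) weight 1/1280
  (X=0, V=0, W=2, Z=2, U=1, Y=5) weight 1/1280
  (X=0, V=0, W=5, Z=2, U=0, Y=2) weight 3/2560
  (X=0, V=1, W=4, Z=2, U=0, Y=2) weight 3/2560
  … 374 more
Group by W:
  weight(W=2) = 1/8
  weight(W=3) = 1/16
  weight(W=4) = 1/16
  weight(W=5) = 1/8
Total weight = 1/8 + 1/16 + 1/16 + 1/8 = 3/8
P(W=2 | obs) = 1/8 / 3/8 = 1/3
P(W=3 | obs) = 1/16 / 3/8 = 1/6
P(W=4 | obs) = 1/16 / 3/8 = 1/6
P(W=5 | obs) = 1/8 / 3/8 = 1/3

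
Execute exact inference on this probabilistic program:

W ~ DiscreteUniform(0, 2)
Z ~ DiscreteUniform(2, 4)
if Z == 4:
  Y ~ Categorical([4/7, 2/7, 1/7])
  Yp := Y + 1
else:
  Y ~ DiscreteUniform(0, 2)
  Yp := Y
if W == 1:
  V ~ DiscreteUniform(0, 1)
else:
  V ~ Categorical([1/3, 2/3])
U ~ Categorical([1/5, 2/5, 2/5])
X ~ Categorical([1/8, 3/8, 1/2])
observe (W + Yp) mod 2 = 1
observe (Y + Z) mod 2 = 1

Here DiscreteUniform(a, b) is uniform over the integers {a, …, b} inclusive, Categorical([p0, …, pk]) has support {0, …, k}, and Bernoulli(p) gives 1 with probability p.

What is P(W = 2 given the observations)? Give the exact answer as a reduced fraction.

Enumerate traces; 90 have nonzero weight after conditioning:
  (W=0, Z=2, Y=1, V=0, U=0, X=0) weight 1/3240
  (W=0, Z=2, Y=1, V=0, U=0, X=1) weight 1/1080
  (W=0, Z=2, Y=1, V=0, U=0, X=2) weight 1/810
  (W=0, Z=2, Y=1, V=0, U=1, X=0) weight 1/1620
  (W=0, Z=2, Y=1, V=0, U=1, X=1) weight 1/540
  (W=0, Z=2, Y=1, V=0, U=1, X=2) weight 1/405
  (W=0, Z=2, Y=1, V=0, U=2, X=0) weight 1/1620
  (W=0, Z=2, Y=1, V=0, U=2, X=1) weight 1/540
  (W=1, Z=3, Y=0, V=0, U=0, X=0) weight 1/2160
  (W=2, Z=2, Y=1, V=0, U=0, X=0) weight 1/3240
  … 80 more
Group by W:
  weight(W=0) = 1/27
  weight(W=1) = 20/189
  weight(W=2) = 1/27
Total weight = 1/27 + 20/189 + 1/27 = 34/189
P(W=0 | obs) = 1/27 / 34/189 = 7/34
P(W=1 | obs) = 20/189 / 34/189 = 10/17
P(W=2 | obs) = 1/27 / 34/189 = 7/34

P(W = 2 | obs) = 7/34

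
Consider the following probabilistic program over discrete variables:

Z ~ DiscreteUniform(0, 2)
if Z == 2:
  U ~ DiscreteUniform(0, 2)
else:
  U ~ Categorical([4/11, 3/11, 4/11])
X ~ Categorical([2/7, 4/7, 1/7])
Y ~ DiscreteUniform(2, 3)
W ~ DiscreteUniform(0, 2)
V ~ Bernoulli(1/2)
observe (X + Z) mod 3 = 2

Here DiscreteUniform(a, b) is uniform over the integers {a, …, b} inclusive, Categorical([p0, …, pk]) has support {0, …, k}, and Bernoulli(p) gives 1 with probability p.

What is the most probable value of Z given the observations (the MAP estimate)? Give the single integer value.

Enumerate traces; 108 have nonzero weight after conditioning:
  (Z=0, U=0, X=2, Y=2, W=0, V=0) weight 1/693
  (Z=0, U=0, X=2, Y=2, W=0, V=1) weight 1/693
  (Z=0, U=0, X=2, Y=2, W=1, V=0) weight 1/693
  (Z=0, U=0, X=2, Y=2, W=1, V=1) weight 1/693
  (Z=0, U=0, X=2, Y=2, W=2, V=0) weight 1/693
  (Z=0, U=0, X=2, Y=2, W=2, V=1) weight 1/693
  (Z=0, U=0, X=2, Y=3, W=0, V=0) weight 1/693
  (Z=0, U=0, X=2, Y=3, W=0, V=1) weight 1/693
  (Z=1, U=0, X=1, Y=2, W=0, V=0) weight 4/693
  (Z=2, U=0, X=0, Y=2, W=0, V=0) weight 1/378
  … 98 more
Group by Z:
  weight(Z=0) = 1/21
  weight(Z=1) = 4/21
  weight(Z=2) = 2/21
Total weight = 1/21 + 4/21 + 2/21 = 1/3
P(Z=0 | obs) = 1/21 / 1/3 = 1/7
P(Z=1 | obs) = 4/21 / 1/3 = 4/7
P(Z=2 | obs) = 2/21 / 1/3 = 2/7
argmax = 1

argmax_v P(Z = v | obs) = 1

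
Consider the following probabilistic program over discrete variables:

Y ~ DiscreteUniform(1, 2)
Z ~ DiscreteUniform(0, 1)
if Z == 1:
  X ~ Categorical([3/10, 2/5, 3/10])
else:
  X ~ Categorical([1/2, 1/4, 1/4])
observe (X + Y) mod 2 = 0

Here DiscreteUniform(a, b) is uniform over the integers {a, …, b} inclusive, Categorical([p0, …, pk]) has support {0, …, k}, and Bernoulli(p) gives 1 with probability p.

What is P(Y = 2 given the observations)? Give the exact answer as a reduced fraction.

P(Y = 2 | obs) = 27/40

Enumerate traces; 6 have nonzero weight after conditioning:
  (Y=1, Z=0, X=1) weight 1/16
  (Y=1, Z=1, X=1) weight 1/10
  (Y=2, Z=0, X=0) weight 1/8
  (Y=2, Z=0, X=2) weight 1/16
  (Y=2, Z=1, X=0) weight 3/40
  (Y=2, Z=1, X=2) weight 3/40
Group by Y:
  weight(Y=1) = 13/80
  weight(Y=2) = 27/80
Total weight = 13/80 + 27/80 = 1/2
P(Y=1 | obs) = 13/80 / 1/2 = 13/40
P(Y=2 | obs) = 27/80 / 1/2 = 27/40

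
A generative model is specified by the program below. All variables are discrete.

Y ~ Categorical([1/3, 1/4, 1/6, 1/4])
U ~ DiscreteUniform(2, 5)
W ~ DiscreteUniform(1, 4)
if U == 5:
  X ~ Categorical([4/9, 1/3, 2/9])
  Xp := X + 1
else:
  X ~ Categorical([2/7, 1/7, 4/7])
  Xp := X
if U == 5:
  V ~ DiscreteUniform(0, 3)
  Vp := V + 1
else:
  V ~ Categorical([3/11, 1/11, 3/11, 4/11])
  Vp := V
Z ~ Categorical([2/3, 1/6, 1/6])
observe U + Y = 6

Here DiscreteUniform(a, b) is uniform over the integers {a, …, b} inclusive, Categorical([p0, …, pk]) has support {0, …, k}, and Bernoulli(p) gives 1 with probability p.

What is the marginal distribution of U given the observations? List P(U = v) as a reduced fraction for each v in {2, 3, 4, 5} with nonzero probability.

Enumerate traces; 432 have nonzero weight after conditioning:
  (Y=1, U=5, W=1, X=0, V=0, Z=0) weight 1/864
  (Y=1, U=5, W=1, X=0, V=0, Z=1) weight 1/3456
  (Y=1, U=5, W=1, X=0, V=0, Z=2) weight 1/3456
  (Y=1, U=5, W=1, X=0, V=1, Z=0) weight 1/864
  (Y=1, U=5, W=1, X=0, V=1, Z=1) weight 1/3456
  (Y=1, U=5, W=1, X=0, V=1, Z=2) weight 1/3456
  (Y=1, U=5, W=1, X=0, V=2, Z=0) weight 1/864
  (Y=1, U=5, W=1, X=0, V=2, Z=1) weight 1/3456
  (Y=2, U=4, W=1, X=0, V=0, Z=0) weight 1/1848
  (Y=3, U=3, W=1, X=0, V=0, Z=0) weight 1/1232
  … 422 more
Group by U:
  weight(U=3) = 1/16
  weight(U=4) = 1/24
  weight(U=5) = 1/16
Total weight = 1/16 + 1/24 + 1/16 = 1/6
P(U=3 | obs) = 1/16 / 1/6 = 3/8
P(U=4 | obs) = 1/24 / 1/6 = 1/4
P(U=5 | obs) = 1/16 / 1/6 = 3/8

P(U=3) = 3/8, P(U=4) = 1/4, P(U=5) = 3/8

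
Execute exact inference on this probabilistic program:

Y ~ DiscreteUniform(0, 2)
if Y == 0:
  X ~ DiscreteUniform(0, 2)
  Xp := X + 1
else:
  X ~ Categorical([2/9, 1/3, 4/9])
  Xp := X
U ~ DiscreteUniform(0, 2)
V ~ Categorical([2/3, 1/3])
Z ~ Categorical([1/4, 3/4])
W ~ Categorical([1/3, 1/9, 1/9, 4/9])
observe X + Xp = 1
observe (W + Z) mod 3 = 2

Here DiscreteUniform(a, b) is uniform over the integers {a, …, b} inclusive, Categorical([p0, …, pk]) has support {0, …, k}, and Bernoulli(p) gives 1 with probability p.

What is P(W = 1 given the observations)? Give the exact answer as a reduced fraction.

Enumerate traces; 12 have nonzero weight after conditioning:
  (Y=0, X=0, U=0, V=0, Z=0, W=2) weight 1/1458
  (Y=0, X=0, U=0, V=0, Z=1, W=1) weight 1/486
  (Y=0, X=0, U=0, V=1, Z=0, W=2) weight 1/2916
  (Y=0, X=0, U=0, V=1, Z=1, W=1) weight 1/972
  (Y=0, X=0, U=1, V=0, Z=0, W=2) weight 1/1458
  (Y=0, X=0, U=1, V=0, Z=1, W=1) weight 1/486
  (Y=0, X=0, U=1, V=1, Z=0, W=2) weight 1/2916
  (Y=0, X=0, U=1, V=1, Z=1, W=1) weight 1/972
  … 4 more
Group by W:
  weight(W=1) = 1/108
  weight(W=2) = 1/324
Total weight = 1/108 + 1/324 = 1/81
P(W=1 | obs) = 1/108 / 1/81 = 3/4
P(W=2 | obs) = 1/324 / 1/81 = 1/4

P(W = 1 | obs) = 3/4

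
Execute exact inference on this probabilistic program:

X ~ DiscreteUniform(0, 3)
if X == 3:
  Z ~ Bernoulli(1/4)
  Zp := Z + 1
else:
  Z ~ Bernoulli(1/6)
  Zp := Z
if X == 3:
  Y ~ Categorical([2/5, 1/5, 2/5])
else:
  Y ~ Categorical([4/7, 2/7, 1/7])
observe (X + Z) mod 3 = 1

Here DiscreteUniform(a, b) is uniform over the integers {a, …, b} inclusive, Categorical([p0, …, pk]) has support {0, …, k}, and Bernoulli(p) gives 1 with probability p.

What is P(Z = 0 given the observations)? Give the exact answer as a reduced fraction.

Enumerate traces; 9 have nonzero weight after conditioning:
  (X=0, Z=1, Y=0) weight 1/42
  (X=0, Z=1, Y=1) weight 1/84
  (X=0, Z=1, Y=2) weight 1/168
  (X=1, Z=0, Y=0) weight 5/42
  (X=1, Z=0, Y=1) weight 5/84
  (X=1, Z=0, Y=2) weight 5/168
  (X=3, Z=1, Y=0) weight 1/40
  (X=3, Z=1, Y=1) weight 1/80
  … 1 more
Group by Z:
  weight(Z=0) = 5/24
  weight(Z=1) = 5/48
Total weight = 5/24 + 5/48 = 5/16
P(Z=0 | obs) = 5/24 / 5/16 = 2/3
P(Z=1 | obs) = 5/48 / 5/16 = 1/3

P(Z = 0 | obs) = 2/3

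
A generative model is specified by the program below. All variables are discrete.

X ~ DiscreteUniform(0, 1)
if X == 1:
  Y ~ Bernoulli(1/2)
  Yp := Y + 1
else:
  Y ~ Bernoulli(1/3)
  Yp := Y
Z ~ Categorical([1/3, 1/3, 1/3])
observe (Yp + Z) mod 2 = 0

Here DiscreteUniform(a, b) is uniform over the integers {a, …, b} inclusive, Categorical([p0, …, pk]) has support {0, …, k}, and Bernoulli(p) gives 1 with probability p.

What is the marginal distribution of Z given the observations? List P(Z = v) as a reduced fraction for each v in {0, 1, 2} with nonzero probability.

P(Z=0) = 7/19, P(Z=1) = 5/19, P(Z=2) = 7/19

Enumerate traces; 6 have nonzero weight after conditioning:
  (X=0, Y=0, Z=0) weight 1/9
  (X=0, Y=0, Z=2) weight 1/9
  (X=0, Y=1, Z=1) weight 1/18
  (X=1, Y=0, Z=1) weight 1/12
  (X=1, Y=1, Z=0) weight 1/12
  (X=1, Y=1, Z=2) weight 1/12
Group by Z:
  weight(Z=0) = 7/36
  weight(Z=1) = 5/36
  weight(Z=2) = 7/36
Total weight = 7/36 + 5/36 + 7/36 = 19/36
P(Z=0 | obs) = 7/36 / 19/36 = 7/19
P(Z=1 | obs) = 5/36 / 19/36 = 5/19
P(Z=2 | obs) = 7/36 / 19/36 = 7/19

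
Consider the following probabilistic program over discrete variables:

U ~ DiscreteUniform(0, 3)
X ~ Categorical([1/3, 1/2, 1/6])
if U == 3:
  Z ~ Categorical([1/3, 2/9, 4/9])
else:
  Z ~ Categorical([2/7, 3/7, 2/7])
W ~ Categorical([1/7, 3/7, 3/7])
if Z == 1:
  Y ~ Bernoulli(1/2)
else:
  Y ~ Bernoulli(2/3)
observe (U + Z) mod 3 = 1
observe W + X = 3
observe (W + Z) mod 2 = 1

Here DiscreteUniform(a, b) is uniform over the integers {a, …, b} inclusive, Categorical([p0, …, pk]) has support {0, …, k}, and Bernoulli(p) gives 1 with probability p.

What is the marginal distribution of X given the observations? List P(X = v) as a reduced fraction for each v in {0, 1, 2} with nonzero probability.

P(X=1) = 41/53, P(X=2) = 12/53

Enumerate traces; 8 have nonzero weight after conditioning:
  (U=0, X=1, Z=1, W=2, Y=0) weight 9/784
  (U=0, X=1, Z=1, W=2, Y=1) weight 9/784
  (U=1, X=2, Z=0, W=1, Y=0) weight 1/588
  (U=1, X=2, Z=0, W=1, Y=1) weight 1/294
  (U=2, X=2, Z=2, W=1, Y=0) weight 1/588
  (U=2, X=2, Z=2, W=1, Y=1) weight 1/294
  (U=3, X=1, Z=1, W=2, Y=0) weight 1/168
  (U=3, X=1, Z=1, W=2, Y=1) weight 1/168
Group by X:
  weight(X=1) = 41/1176
  weight(X=2) = 1/98
Total weight = 41/1176 + 1/98 = 53/1176
P(X=1 | obs) = 41/1176 / 53/1176 = 41/53
P(X=2 | obs) = 1/98 / 53/1176 = 12/53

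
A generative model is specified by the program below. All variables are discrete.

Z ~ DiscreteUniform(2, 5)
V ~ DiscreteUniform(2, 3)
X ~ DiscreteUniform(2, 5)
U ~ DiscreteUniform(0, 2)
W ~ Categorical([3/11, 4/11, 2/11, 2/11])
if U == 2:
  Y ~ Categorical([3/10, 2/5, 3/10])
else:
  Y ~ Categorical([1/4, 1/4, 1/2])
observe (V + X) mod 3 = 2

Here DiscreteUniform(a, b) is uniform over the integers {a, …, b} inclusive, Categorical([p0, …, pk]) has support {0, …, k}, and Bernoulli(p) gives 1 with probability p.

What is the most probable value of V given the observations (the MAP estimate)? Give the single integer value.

Enumerate traces; 432 have nonzero weight after conditioning:
  (Z=2, V=2, X=3, U=0, W=0, Y=0) weight 1/1408
  (Z=2, V=2, X=3, U=0, W=0, Y=1) weight 1/1408
  (Z=2, V=2, X=3, U=0, W=0, Y=2) weight 1/704
  (Z=2, V=2, X=3, U=0, W=1, Y=0) weight 1/1056
  (Z=2, V=2, X=3, U=0, W=1, Y=1) weight 1/1056
  (Z=2, V=2, X=3, U=0, W=1, Y=2) weight 1/528
  (Z=2, V=2, X=3, U=0, W=2, Y=0) weight 1/2112
  (Z=2, V=2, X=3, U=0, W=2, Y=1) weight 1/2112
  (Z=2, V=3, X=2, U=0, W=0, Y=0) weight 1/1408
  … 423 more
Group by V:
  weight(V=2) = 1/8
  weight(V=3) = 1/4
Total weight = 1/8 + 1/4 = 3/8
P(V=2 | obs) = 1/8 / 3/8 = 1/3
P(V=3 | obs) = 1/4 / 3/8 = 2/3
argmax = 3

argmax_v P(V = v | obs) = 3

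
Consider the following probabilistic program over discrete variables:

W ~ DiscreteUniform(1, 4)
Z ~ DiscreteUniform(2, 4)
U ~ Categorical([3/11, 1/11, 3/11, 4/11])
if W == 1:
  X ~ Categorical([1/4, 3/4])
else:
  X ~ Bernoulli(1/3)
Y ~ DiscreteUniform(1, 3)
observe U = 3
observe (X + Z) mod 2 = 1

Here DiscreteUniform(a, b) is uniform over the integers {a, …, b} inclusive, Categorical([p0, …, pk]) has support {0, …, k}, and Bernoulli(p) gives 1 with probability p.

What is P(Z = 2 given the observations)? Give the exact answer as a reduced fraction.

P(Z = 2 | obs) = 7/23

Enumerate traces; 36 have nonzero weight after conditioning:
  (W=1, Z=2, U=3, X=1, Y=1) weight 1/132
  (W=1, Z=2, U=3, X=1, Y=2) weight 1/132
  (W=1, Z=2, U=3, X=1, Y=3) weight 1/132
  (W=1, Z=3, U=3, X=0, Y=1) weight 1/396
  (W=1, Z=3, U=3, X=0, Y=2) weight 1/396
  (W=1, Z=3, U=3, X=0, Y=3) weight 1/396
  (W=1, Z=4, U=3, X=1, Y=1) weight 1/132
  (W=1, Z=4, U=3, X=1, Y=2) weight 1/132
  … 28 more
Group by Z:
  weight(Z=2) = 7/132
  weight(Z=3) = 3/44
  weight(Z=4) = 7/132
Total weight = 7/132 + 3/44 + 7/132 = 23/132
P(Z=2 | obs) = 7/132 / 23/132 = 7/23
P(Z=3 | obs) = 3/44 / 23/132 = 9/23
P(Z=4 | obs) = 7/132 / 23/132 = 7/23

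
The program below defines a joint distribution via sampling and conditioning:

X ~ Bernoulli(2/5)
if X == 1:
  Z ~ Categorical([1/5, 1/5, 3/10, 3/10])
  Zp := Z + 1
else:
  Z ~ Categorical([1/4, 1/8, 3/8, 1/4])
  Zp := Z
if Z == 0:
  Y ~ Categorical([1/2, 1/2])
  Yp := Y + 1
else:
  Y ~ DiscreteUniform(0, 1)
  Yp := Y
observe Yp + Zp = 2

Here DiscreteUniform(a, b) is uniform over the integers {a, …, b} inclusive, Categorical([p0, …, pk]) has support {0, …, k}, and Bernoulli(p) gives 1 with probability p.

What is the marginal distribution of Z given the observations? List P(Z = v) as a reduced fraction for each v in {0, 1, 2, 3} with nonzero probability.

P(Z=0) = 23/61, P(Z=1) = 31/122, P(Z=2) = 45/122

Enumerate traces; 5 have nonzero weight after conditioning:
  (X=0, Z=0, Y=1) weight 3/40
  (X=0, Z=1, Y=1) weight 3/80
  (X=0, Z=2, Y=0) weight 9/80
  (X=1, Z=0, Y=0) weight 1/25
  (X=1, Z=1, Y=0) weight 1/25
Group by Z:
  weight(Z=0) = 23/200
  weight(Z=1) = 31/400
  weight(Z=2) = 9/80
Total weight = 23/200 + 31/400 + 9/80 = 61/200
P(Z=0 | obs) = 23/200 / 61/200 = 23/61
P(Z=1 | obs) = 31/400 / 61/200 = 31/122
P(Z=2 | obs) = 9/80 / 61/200 = 45/122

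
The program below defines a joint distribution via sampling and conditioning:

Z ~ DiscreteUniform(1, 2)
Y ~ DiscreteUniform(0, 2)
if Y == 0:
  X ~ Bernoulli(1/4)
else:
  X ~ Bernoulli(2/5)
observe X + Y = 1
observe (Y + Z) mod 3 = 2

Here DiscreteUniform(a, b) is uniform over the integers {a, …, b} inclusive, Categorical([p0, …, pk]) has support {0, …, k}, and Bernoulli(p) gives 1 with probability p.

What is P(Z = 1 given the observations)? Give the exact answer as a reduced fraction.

P(Z = 1 | obs) = 12/17

Enumerate traces; 2 have nonzero weight after conditioning:
  (Z=1, Y=1, X=0) weight 1/10
  (Z=2, Y=0, X=1) weight 1/24
Group by Z:
  weight(Z=1) = 1/10
  weight(Z=2) = 1/24
Total weight = 1/10 + 1/24 = 17/120
P(Z=1 | obs) = 1/10 / 17/120 = 12/17
P(Z=2 | obs) = 1/24 / 17/120 = 5/17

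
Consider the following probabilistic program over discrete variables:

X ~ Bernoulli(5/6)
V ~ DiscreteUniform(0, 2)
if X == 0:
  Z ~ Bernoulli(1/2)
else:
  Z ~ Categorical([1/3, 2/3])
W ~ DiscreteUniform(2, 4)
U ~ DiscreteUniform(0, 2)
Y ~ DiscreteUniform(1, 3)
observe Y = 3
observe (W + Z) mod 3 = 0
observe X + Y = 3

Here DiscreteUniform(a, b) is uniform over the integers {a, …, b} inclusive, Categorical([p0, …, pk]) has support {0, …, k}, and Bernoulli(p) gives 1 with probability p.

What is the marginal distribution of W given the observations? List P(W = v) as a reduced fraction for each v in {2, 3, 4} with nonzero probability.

P(W=2) = 1/2, P(W=3) = 1/2

Enumerate traces; 18 have nonzero weight after conditioning:
  (X=0, V=0, Z=0, W=3, U=0, Y=3) weight 1/972
  (X=0, V=0, Z=0, W=3, U=1, Y=3) weight 1/972
  (X=0, V=0, Z=0, W=3, U=2, Y=3) weight 1/972
  (X=0, V=0, Z=1, W=2, U=0, Y=3) weight 1/972
  (X=0, V=0, Z=1, W=2, U=1, Y=3) weight 1/972
  (X=0, V=0, Z=1, W=2, U=2, Y=3) weight 1/972
  (X=0, V=1, Z=0, W=3, U=0, Y=3) weight 1/972
  (X=0, V=1, Z=0, W=3, U=1, Y=3) weight 1/972
  … 10 more
Group by W:
  weight(W=2) = 1/108
  weight(W=3) = 1/108
Total weight = 1/108 + 1/108 = 1/54
P(W=2 | obs) = 1/108 / 1/54 = 1/2
P(W=3 | obs) = 1/108 / 1/54 = 1/2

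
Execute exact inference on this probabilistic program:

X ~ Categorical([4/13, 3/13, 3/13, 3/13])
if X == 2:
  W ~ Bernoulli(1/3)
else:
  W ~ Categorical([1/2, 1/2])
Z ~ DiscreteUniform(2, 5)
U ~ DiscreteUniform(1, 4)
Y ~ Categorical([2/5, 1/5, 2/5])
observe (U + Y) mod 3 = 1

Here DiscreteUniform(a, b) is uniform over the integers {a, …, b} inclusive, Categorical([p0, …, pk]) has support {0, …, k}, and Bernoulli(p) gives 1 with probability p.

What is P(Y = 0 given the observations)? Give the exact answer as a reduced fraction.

Enumerate traces; 128 have nonzero weight after conditioning:
  (X=0, W=0, Z=2, U=1, Y=0) weight 1/260
  (X=0, W=0, Z=2, U=2, Y=2) weight 1/260
  (X=0, W=0, Z=2, U=3, Y=1) weight 1/520
  (X=0, W=0, Z=2, U=4, Y=0) weight 1/260
  (X=0, W=0, Z=3, U=1, Y=0) weight 1/260
  (X=0, W=0, Z=3, U=2, Y=2) weight 1/260
  (X=0, W=0, Z=3, U=3, Y=1) weight 1/520
  (X=0, W=0, Z=3, U=4, Y=0) weight 1/260
  … 120 more
Group by Y:
  weight(Y=0) = 1/5
  weight(Y=1) = 1/20
  weight(Y=2) = 1/10
Total weight = 1/5 + 1/20 + 1/10 = 7/20
P(Y=0 | obs) = 1/5 / 7/20 = 4/7
P(Y=1 | obs) = 1/20 / 7/20 = 1/7
P(Y=2 | obs) = 1/10 / 7/20 = 2/7

P(Y = 0 | obs) = 4/7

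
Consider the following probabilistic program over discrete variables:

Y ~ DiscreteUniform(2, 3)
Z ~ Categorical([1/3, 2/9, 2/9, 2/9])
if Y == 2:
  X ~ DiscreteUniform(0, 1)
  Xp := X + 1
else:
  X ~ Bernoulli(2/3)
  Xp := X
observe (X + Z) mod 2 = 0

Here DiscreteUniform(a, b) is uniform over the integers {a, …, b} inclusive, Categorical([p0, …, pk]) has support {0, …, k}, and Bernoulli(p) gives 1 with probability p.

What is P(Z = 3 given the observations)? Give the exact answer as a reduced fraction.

Enumerate traces; 8 have nonzero weight after conditioning:
  (Y=2, Z=0, X=0) weight 1/12
  (Y=2, Z=1, X=1) weight 1/18
  (Y=2, Z=2, X=0) weight 1/18
  (Y=2, Z=3, X=1) weight 1/18
  (Y=3, Z=0, X=0) weight 1/18
  (Y=3, Z=1, X=1) weight 2/27
  (Y=3, Z=2, X=0) weight 1/27
  (Y=3, Z=3, X=1) weight 2/27
Group by Z:
  weight(Z=0) = 5/36
  weight(Z=1) = 7/54
  weight(Z=2) = 5/54
  weight(Z=3) = 7/54
Total weight = 5/36 + 7/54 + 5/54 + 7/54 = 53/108
P(Z=0 | obs) = 5/36 / 53/108 = 15/53
P(Z=1 | obs) = 7/54 / 53/108 = 14/53
P(Z=2 | obs) = 5/54 / 53/108 = 10/53
P(Z=3 | obs) = 7/54 / 53/108 = 14/53

P(Z = 3 | obs) = 14/53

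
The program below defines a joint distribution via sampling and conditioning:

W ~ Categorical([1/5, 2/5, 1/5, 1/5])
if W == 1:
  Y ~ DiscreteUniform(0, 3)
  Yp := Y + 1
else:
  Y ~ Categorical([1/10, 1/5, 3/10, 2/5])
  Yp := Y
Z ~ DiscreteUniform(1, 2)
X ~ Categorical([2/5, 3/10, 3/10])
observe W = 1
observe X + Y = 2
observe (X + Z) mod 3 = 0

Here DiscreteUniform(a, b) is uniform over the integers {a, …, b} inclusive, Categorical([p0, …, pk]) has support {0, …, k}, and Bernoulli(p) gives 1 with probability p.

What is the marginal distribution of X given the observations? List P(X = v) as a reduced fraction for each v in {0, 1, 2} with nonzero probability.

P(X=1) = 1/2, P(X=2) = 1/2

Enumerate traces; 2 have nonzero weight after conditioning:
  (W=1, Y=0, Z=1, X=2) weight 3/200
  (W=1, Y=1, Z=2, X=1) weight 3/200
Group by X:
  weight(X=1) = 3/200
  weight(X=2) = 3/200
Total weight = 3/200 + 3/200 = 3/100
P(X=1 | obs) = 3/200 / 3/100 = 1/2
P(X=2 | obs) = 3/200 / 3/100 = 1/2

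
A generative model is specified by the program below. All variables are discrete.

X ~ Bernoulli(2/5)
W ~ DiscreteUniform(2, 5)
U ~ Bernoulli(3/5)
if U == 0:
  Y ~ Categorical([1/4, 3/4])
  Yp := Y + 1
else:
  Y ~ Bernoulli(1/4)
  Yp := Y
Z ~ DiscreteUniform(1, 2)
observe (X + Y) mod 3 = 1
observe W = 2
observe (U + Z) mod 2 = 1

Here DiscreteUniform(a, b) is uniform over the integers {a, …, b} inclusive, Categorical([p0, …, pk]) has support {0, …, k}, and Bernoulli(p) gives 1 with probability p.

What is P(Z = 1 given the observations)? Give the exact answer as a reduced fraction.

Enumerate traces; 4 have nonzero weight after conditioning:
  (X=0, W=2, U=0, Y=1, Z=1) weight 9/400
  (X=0, W=2, U=1, Y=1, Z=2) weight 9/800
  (X=1, W=2, U=0, Y=0, Z=1) weight 1/200
  (X=1, W=2, U=1, Y=0, Z=2) weight 9/400
Group by Z:
  weight(Z=1) = 11/400
  weight(Z=2) = 27/800
Total weight = 11/400 + 27/800 = 49/800
P(Z=1 | obs) = 11/400 / 49/800 = 22/49
P(Z=2 | obs) = 27/800 / 49/800 = 27/49

P(Z = 1 | obs) = 22/49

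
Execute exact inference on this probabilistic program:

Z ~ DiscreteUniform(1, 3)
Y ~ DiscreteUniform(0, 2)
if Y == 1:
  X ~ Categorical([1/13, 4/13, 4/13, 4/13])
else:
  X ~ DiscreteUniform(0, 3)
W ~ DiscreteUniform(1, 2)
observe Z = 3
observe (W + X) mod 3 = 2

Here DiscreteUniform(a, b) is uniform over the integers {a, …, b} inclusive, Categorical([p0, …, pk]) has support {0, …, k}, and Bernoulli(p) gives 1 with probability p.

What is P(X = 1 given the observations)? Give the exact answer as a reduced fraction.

P(X = 1 | obs) = 7/19

Enumerate traces; 9 have nonzero weight after conditioning:
  (Z=3, Y=0, X=0, W=2) weight 1/72
  (Z=3, Y=0, X=1, W=1) weight 1/72
  (Z=3, Y=0, X=3, W=2) weight 1/72
  (Z=3, Y=1, X=0, W=2) weight 1/234
  (Z=3, Y=1, X=1, W=1) weight 2/117
  (Z=3, Y=1, X=3, W=2) weight 2/117
  (Z=3, Y=2, X=0, W=2) weight 1/72
  (Z=3, Y=2, X=1, W=1) weight 1/72
  … 1 more
Group by X:
  weight(X=0) = 5/156
  weight(X=1) = 7/156
  weight(X=3) = 7/156
Total weight = 5/156 + 7/156 + 7/156 = 19/156
P(X=0 | obs) = 5/156 / 19/156 = 5/19
P(X=1 | obs) = 7/156 / 19/156 = 7/19
P(X=3 | obs) = 7/156 / 19/156 = 7/19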